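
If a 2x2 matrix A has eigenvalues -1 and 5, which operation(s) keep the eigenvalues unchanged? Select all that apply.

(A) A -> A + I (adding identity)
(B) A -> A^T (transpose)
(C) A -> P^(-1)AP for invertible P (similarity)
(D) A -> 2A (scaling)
B and C

Eigenvalues are preserved by:
1. Similarity transformations: A -> P^(-1)AP (same characteristic polynomial)
2. Transpose: A^T has the same eigenvalues as A

Eigenvalues are NOT preserved by:
- Adding identity: eigenvalues become -1+1, 5+1
- Scaling: eigenvalues become -2, 10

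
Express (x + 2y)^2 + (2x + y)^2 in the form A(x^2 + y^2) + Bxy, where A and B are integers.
5(x^2 + y^2) + 8xy

Expanding: (x + 2y)^2 = x^2 + 4xy + 4y^2
(2x + y)^2 = 4x^2 + 4xy + y^2
Sum = (1+4)(x^2+y^2) + 8xy = 5(x^2 + y^2) + 8xy
This is symmetric in x and y.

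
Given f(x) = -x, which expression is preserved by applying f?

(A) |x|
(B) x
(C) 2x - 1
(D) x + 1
A

For f(x) = -x:
Applying f replaces x by -x. Since |-x| = |x|, the absolute value is unchanged by f, whereas x -> -x, 2x - 1 -> -2x - 1 and x + 1 -> -x + 1 all change.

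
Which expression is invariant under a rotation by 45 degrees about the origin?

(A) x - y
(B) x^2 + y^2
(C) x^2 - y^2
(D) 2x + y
B

A rotation by 45 degrees sends (x, y) to (sqrt(2)x/2 - sqrt(2)y/2, sqrt(2)x/2 + sqrt(2)y/2).
Substitute the transformed coordinates into each option and compare with the original:
(A) x - y  ->  (sqrt(2)x/2 - sqrt(2)y/2) - (sqrt(2)x/2 + sqrt(2)y/2) = -sqrt(2)y   [differs from x - y: not invariant]
(B) x^2 + y^2  ->  (sqrt(2)x/2 - sqrt(2)y/2)^2 + (sqrt(2)x/2 + sqrt(2)y/2)^2 = x^2 + y^2   [equals x^2 + y^2: invariant]
(C) x^2 - y^2  ->  (sqrt(2)x/2 - sqrt(2)y/2)^2 - (sqrt(2)x/2 + sqrt(2)y/2)^2 = -2xy   [differs from x^2 - y^2: not invariant]
(D) 2x + y  ->  2(sqrt(2)x/2 - sqrt(2)y/2) + (sqrt(2)x/2 + sqrt(2)y/2) = 3sqrt(2)x/2 - sqrt(2)y/2   [differs from 2x + y: not invariant]

Only option (B), x^2 + y^2, is unchanged by the transformation.
Geometrically, x^2 + y^2 is the squared distance from the origin, which every rotation about the origin preserves.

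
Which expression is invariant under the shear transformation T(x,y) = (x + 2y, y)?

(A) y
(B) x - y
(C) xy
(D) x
A

Under the shear T(x,y) = (x + 2y, y):
Substitute the transformed coordinates into each option and compare with the original:
(A) y  ->  (y) = y   [equals y: invariant]
(B) x - y  ->  (x + 2y) - (y) = x + y   [differs from x - y: not invariant]
(C) xy  ->  (x + 2y)(y) = xy + 2y^2   [differs from xy: not invariant]
(D) x  ->  (x + 2y) = x + 2y   [differs from x: not invariant]

Only option (A), y, is unchanged by the transformation.
A horizontal shear moves points parallel to the x-axis, so the y-coordinate (and any function of y alone) is unchanged.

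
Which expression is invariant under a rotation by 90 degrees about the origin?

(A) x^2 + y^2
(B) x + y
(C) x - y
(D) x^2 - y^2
A

A rotation by 90 degrees sends (x, y) to (-y, x).
Substitute the transformed coordinates into each option and compare with the original:
(A) x^2 + y^2  ->  (-y)^2 + (x)^2 = x^2 + y^2   [equals x^2 + y^2: invariant]
(B) x + y  ->  (-y) + (x) = x - y   [differs from x + y: not invariant]
(C) x - y  ->  (-y) - (x) = -x - y   [differs from x - y: not invariant]
(D) x^2 - y^2  ->  (-y)^2 - (x)^2 = -x^2 + y^2   [differs from x^2 - y^2: not invariant]

Only option (A), x^2 + y^2, is unchanged by the transformation.
Geometrically, x^2 + y^2 is the squared distance from the origin, which every rotation about the origin preserves.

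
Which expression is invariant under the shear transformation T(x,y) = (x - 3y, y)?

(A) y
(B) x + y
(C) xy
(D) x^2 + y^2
A

Under the shear T(x,y) = (x - 3y, y):
Substitute the transformed coordinates into each option and compare with the original:
(A) y  ->  (y) = y   [equals y: invariant]
(B) x + y  ->  (x - 3y) + (y) = x - 2y   [differs from x + y: not invariant]
(C) xy  ->  (x - 3y)(y) = xy - 3y^2   [differs from xy: not invariant]
(D) x^2 + y^2  ->  (x - 3y)^2 + (y)^2 = x^2 - 6xy + 10y^2   [differs from x^2 + y^2: not invariant]

Only option (A), y, is unchanged by the transformation.
A horizontal shear moves points parallel to the x-axis, so the y-coordinate (and any function of y alone) is unchanged.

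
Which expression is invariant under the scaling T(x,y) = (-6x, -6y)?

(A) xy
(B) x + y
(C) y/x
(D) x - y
C

Under the uniform scaling T(x,y) = (-6x, -6y):
Substitute the transformed coordinates into each option and compare with the original:
(A) xy  ->  (-6x)(-6y) = 36xy   [differs from xy: not invariant]
(B) x + y  ->  (-6x) + (-6y) = -6x - 6y   [differs from x + y: not invariant]
(C) y/x  ->  (-6y)/(-6x) = y/x   [equals y/x: invariant]
(D) x - y  ->  (-6x) - (-6y) = -6x + 6y   [differs from x - y: not invariant]

Only option (C), y/x, is unchanged by the transformation.
The common factor -6 cancels in a ratio of coordinates, while sums, products and sums of squares pick up factors of -6 or 36.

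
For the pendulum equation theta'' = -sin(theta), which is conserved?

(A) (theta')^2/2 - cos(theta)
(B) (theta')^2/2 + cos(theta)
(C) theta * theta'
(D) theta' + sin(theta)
A

A first integral I satisfies dI/dt = 0 along every solution. Differentiate each option and use the equation of motion:
(A) d/dt[(theta')^2/2 - cos(theta)] = theta' theta'' + sin(theta) theta' = theta'(-sin(theta)) + theta' sin(theta) = 0
(B) d/dt[(theta')^2/2 + cos(theta)] = theta' theta'' - sin(theta) theta' = -2 theta' sin(theta), not identically 0
(C) d/dt[theta * theta'] = (theta')^2 + theta theta'' = (theta')^2 - theta sin(theta), not identically 0
(D) d/dt[theta' + sin(theta)] = theta'' + cos(theta) theta' = -sin(theta) + theta' cos(theta), not identically 0

Only (A) has zero time-derivative. This is the total energy: kinetic (theta')^2/2 plus potential -cos(theta).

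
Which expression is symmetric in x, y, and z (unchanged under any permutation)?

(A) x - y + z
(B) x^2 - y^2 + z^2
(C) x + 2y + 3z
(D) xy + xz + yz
D

A symmetric expression is unchanged when the variables are permuted; here the transformation to test is the swap (x, y) -> (y, x).
A symmetric expression must survive every permutation; the single swap x <-> y already eliminates the distractors, and the keyed expression is also unchanged by x <-> z and y <-> z (each variable enters it in exactly the same way).
Substitute the transformed coordinates into each option and compare with the original:
(A) x - y + z  ->  (y) - (x) + z = -x + y + z   [differs from x - y + z: not invariant]
(B) x^2 - y^2 + z^2  ->  (y)^2 - (x)^2 + z^2 = -x^2 + y^2 + z^2   [differs from x^2 - y^2 + z^2: not invariant]
(C) x + 2y + 3z  ->  (y) + 2(x) + 3z = 2x + y + 3z   [differs from x + 2y + 3z: not invariant]
(D) xy + xz + yz  ->  (y)(x) + (y)z + (x)z = xy + xz + yz   [equals xy + xz + yz: invariant]

Only option (D), xy + xz + yz, is unchanged by the transformation.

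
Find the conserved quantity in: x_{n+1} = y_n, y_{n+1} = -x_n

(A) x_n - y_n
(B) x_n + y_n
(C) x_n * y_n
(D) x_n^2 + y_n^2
D

For the recurrence x_{n+1} = y_n, y_{n+1} = -x_n:

x_{n+1}^2 + y_{n+1}^2 = y_n^2 + (-x_n)^2 = x_n^2 + y_n^2
The sum of squares is conserved (like energy in a harmonic oscillator).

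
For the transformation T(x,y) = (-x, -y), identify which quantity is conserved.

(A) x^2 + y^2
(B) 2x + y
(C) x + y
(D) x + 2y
A

An expression E(x,y) is invariant under T if E(T(x,y)) = E(x,y). Here T(x,y) = (-x, -y).
Substitute the transformed coordinates into each option and compare with the original:
(A) x^2 + y^2  ->  (-x)^2 + (-y)^2 = x^2 + y^2   [equals x^2 + y^2: invariant]
(B) 2x + y  ->  2(-x) + (-y) = -2x - y   [differs from 2x + y: not invariant]
(C) x + y  ->  (-x) + (-y) = -x - y   [differs from x + y: not invariant]
(D) x + 2y  ->  (-x) + 2(-y) = -x - 2y   [differs from x + 2y: not invariant]

Only option (A), x^2 + y^2, is unchanged by the transformation.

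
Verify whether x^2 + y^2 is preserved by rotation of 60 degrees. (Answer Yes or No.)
Yes

Applying rotation by 60 degrees: x' = x*cos(60 degrees) - y*sin(60 degrees) = x/2 - sqrt(3)y/2, y' = x*sin(60 degrees) + y*cos(60 degrees) = sqrt(3)x/2 + y/2

Substituting into x^2 + y^2:
(x/2 - sqrt(3)y/2)^2 + (sqrt(3)x/2 + y/2)^2
= x^2 + y^2

This equals the original expression x^2 + y^2, so it IS invariant.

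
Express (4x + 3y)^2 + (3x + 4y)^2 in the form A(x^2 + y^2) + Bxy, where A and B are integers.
25(x^2 + y^2) + 48xy

Expanding: (4x + 3y)^2 = 16x^2 + 24xy + 9y^2
(3x + 4y)^2 = 9x^2 + 24xy + 16y^2
Sum = (16+9)(x^2+y^2) + 48xy = 25(x^2 + y^2) + 48xy
This is symmetric in x and y.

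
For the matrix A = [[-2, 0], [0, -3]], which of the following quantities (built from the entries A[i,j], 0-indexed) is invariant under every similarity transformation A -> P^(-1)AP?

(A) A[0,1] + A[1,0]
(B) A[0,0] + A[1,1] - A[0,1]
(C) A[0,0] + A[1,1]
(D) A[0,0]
C

A[0,0] + A[1,1] is the trace of A. By the cyclic property of the trace, tr(P^(-1)AP) = tr(APP^(-1)) = tr(A), so it is the same for every matrix similar to A.

The other combinations are not similarity invariants. For example, take P = [[1, 1], [1, 2]] (det P = 1), so P^(-1) = [[2, -1], [-1, 1]] and
B = P^(-1)AP = [[-1, 2], [-1, -4]].
Evaluating each option on A and on B:
(A) A[0,1] + A[1,0]: 0 for A, 1 for B -> changes
(B) A[0,0] + A[1,1] - A[0,1]: -5 for A, -7 for B -> changes
(C) A[0,0] + A[1,1]: -5 for A, -5 for B -> unchanged
(D) A[0,0]: -2 for A, -1 for B -> changes

Only (C) A[0,0] + A[1,1] = -5 survives (and it does so for every P, not just this one), so it is the invariant.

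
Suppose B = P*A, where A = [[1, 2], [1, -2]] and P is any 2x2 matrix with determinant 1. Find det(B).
-4

By the multiplicative property of determinants, det(B) = det(P*A) = det(P) * det(A) = det(A),
so the determinant is invariant under multiplication by any determinant-1 matrix; we just need det(A).

det(A) = (1)(-2) - (2)(1) = -2 - 2 = -4

Therefore det(B) = 1 * (-4) = -4.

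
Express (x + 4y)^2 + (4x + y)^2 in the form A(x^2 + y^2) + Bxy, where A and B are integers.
17(x^2 + y^2) + 16xy

Expanding: (x + 4y)^2 = x^2 + 8xy + 16y^2
(4x + y)^2 = 16x^2 + 8xy + y^2
Sum = (1+16)(x^2+y^2) + 16xy = 17(x^2 + y^2) + 16xy
This is symmetric in x and y.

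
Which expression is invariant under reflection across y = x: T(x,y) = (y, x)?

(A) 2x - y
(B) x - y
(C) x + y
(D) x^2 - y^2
C

The map is reflection across y = x: T(x,y) = (y, x).
Substitute the transformed coordinates into each option and compare with the original:
(A) 2x - y  ->  2(y) - (x) = -x + 2y   [differs from 2x - y: not invariant]
(B) x - y  ->  (y) - (x) = -x + y   [differs from x - y: not invariant]
(C) x + y  ->  (y) + (x) = x + y   [equals x + y: invariant]
(D) x^2 - y^2  ->  (y)^2 - (x)^2 = -x^2 + y^2   [differs from x^2 - y^2: not invariant]

Only option (C), x + y, is unchanged by the transformation.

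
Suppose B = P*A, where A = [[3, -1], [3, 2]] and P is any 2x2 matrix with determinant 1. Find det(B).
9

By the multiplicative property of determinants, det(B) = det(P*A) = det(P) * det(A) = det(A),
so the determinant is invariant under multiplication by any determinant-1 matrix; we just need det(A).

det(A) = (3)(2) - (-1)(3) = 6 - (-3) = 9

Therefore det(B) = 1 * 9 = 9.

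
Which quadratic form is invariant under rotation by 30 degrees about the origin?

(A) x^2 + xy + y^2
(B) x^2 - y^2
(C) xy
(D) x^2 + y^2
D

Rotation by 30 degrees sends (x, y) to (sqrt(3)x/2 - y/2, x/2 + sqrt(3)y/2).
Substitute the transformed coordinates into each option and compare with the original:
(A) x^2 + xy + y^2  ->  (sqrt(3)x/2 - y/2)^2 + (sqrt(3)x/2 - y/2)(x/2 + sqrt(3)y/2) + (x/2 + sqrt(3)y/2)^2 = sqrt(3)x^2/4 + x^2 + xy/2 - sqrt(3)y^2/4 + y^2   [differs from x^2 + xy + y^2: not invariant]
(B) x^2 - y^2  ->  (sqrt(3)x/2 - y/2)^2 - (x/2 + sqrt(3)y/2)^2 = x^2/2 - sqrt(3)xy - y^2/2   [differs from x^2 - y^2: not invariant]
(C) xy  ->  (sqrt(3)x/2 - y/2)(x/2 + sqrt(3)y/2) = sqrt(3)x^2/4 + xy/2 - sqrt(3)y^2/4   [differs from xy: not invariant]
(D) x^2 + y^2  ->  (sqrt(3)x/2 - y/2)^2 + (x/2 + sqrt(3)y/2)^2 = x^2 + y^2   [equals x^2 + y^2: invariant]

Only option (D), x^2 + y^2, is unchanged by the transformation.
x^2 + y^2 is the squared distance from the origin, which rotations preserve.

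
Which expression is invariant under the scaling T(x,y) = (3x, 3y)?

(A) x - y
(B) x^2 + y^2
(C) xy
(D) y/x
D

Under the uniform scaling T(x,y) = (3x, 3y):
Substitute the transformed coordinates into each option and compare with the original:
(A) x - y  ->  (3x) - (3y) = 3x - 3y   [differs from x - y: not invariant]
(B) x^2 + y^2  ->  (3x)^2 + (3y)^2 = 9x^2 + 9y^2   [differs from x^2 + y^2: not invariant]
(C) xy  ->  (3x)(3y) = 9xy   [differs from xy: not invariant]
(D) y/x  ->  (3y)/(3x) = y/x   [equals y/x: invariant]

Only option (D), y/x, is unchanged by the transformation.
The common factor 3 cancels in a ratio of coordinates, while sums, products and sums of squares pick up factors of 3 or 9.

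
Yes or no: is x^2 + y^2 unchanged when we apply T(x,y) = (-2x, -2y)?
No

Substitute T(x,y) = (-2x, -2y) into the expression and compare with the original.

Original: x^2 + y^2
After applying T: (-2x)^2 + (-2y)^2 = 4x^2 + 4y^2

This differs from the original x^2 + y^2 (difference: 3x^2 + 3y^2), so the expression is NOT invariant.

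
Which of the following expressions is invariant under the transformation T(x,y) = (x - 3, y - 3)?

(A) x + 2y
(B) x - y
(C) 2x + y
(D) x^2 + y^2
B

An expression E(x,y) is invariant under T if E(T(x,y)) = E(x,y). Here T(x,y) = (x - 3, y - 3).
Substitute the transformed coordinates into each option and compare with the original:
(A) x + 2y  ->  (x - 3) + 2(y - 3) = x + 2y - 9   [differs from x + 2y: not invariant]
(B) x - y  ->  (x - 3) - (y - 3) = x - y   [equals x - y: invariant]
(C) 2x + y  ->  2(x - 3) + (y - 3) = 2x + y - 9   [differs from 2x + y: not invariant]
(D) x^2 + y^2  ->  (x - 3)^2 + (y - 3)^2 = x^2 - 6x + y^2 - 6y + 18   [differs from x^2 + y^2: not invariant]

Only option (B), x - y, is unchanged by the transformation.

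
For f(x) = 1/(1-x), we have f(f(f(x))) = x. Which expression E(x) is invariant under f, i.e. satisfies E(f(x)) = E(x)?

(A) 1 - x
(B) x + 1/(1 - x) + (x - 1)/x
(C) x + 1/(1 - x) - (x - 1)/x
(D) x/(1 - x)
B

Replace x by f(x) = 1/(1 - x) in each option and simplify. As a quick numerical cross-check, also compare E(5) with E(f(5)) = E(-1/4).

(A) 1 - x  ->  1 - (1/(1 - x)) = x/(x - 1); check: E(5) = -4 but E(-1/4) = 5/4.   [not invariant]
(B) x + 1/(1 - x) + (x - 1)/x  ->  (1/(1 - x)) + 1/(1 - (1/(1 - x))) + ((1/(1 - x)) - 1)/(1/(1 - x)), which simplifies back to x + 1/(1 - x) + (x - 1)/x; check: E(5) = 111/20, E(-1/4) = 111/20.   [invariant]
(C) x + 1/(1 - x) - (x - 1)/x  ->  (1/(1 - x)) + 1/(1 - (1/(1 - x))) - ((1/(1 - x)) - 1)/(1/(1 - x)) = (x^2(1 - x) - x + (x - 1)^2)/(x(x - 1)); check: E(5) = 79/20 but E(-1/4) = -89/20.   [not invariant]
(D) x/(1 - x)  ->  (1/(1 - x))/(1 - (1/(1 - x))) = -1/x; check: E(5) = -5/4 but E(-1/4) = -1/5.   [not invariant]

Only (B) is unchanged. Indeed f(f(x)) = 1/(1 - 1/(1-x)) = (1-x)/(-x) = (x-1)/x, so E(x) = x + f(x) + f(f(x)) is the sum over the whole 3-cycle; applying f just permutes the three terms cyclically (x -> f(x) -> f(f(x)) -> x), leaving the sum unchanged.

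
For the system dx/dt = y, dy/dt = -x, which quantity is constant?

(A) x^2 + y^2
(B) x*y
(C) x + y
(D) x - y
A

A first integral I satisfies dI/dt = 0 along every solution. Differentiate each option and use the equation of motion:
(A) d/dt[x^2 + y^2] = 2x*dx/dt + 2y*dy/dt = 2x*y + 2y*(-x) = 0
(B) d/dt[x*y] = (dx/dt)y + x(dy/dt) = y^2 - x^2, not identically 0
(C) d/dt[x + y] = y + (-x) = y - x, not identically 0
(D) d/dt[x - y] = y - (-x) = x + y, not identically 0

Only (A) has zero time-derivative. So x^2 + y^2 (the squared radius; trajectories are circles) is the conserved quantity.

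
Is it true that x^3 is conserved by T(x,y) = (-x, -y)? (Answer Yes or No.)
No

Substitute T(x,y) = (-x, -y) into the expression and compare with the original.

Original: x^3
After applying T: (-x)^3 = -x^3

This differs from the original x^3 (difference: -2x^3), so the expression is NOT invariant.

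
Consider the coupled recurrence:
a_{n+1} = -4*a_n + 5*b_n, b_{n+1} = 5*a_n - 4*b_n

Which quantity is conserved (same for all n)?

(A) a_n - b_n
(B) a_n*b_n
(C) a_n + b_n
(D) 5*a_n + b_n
C

Replace a_n by a_{n+1} = -4*a_n + 5*b_n and b_n by b_{n+1} = 5*a_n - 4*b_n in each option and simplify:
(A) a_n - b_n  ->  (-4*a_n + 5*b_n) - (5*a_n - 4*b_n) = -9*a_n + 9*b_n   [not conserved]
(B) a_n*b_n  ->  (-4*a_n + 5*b_n)*(5*a_n - 4*b_n) = -20*a_n^2 + 41*a_n*b_n - 20*b_n^2   [not conserved]
(C) a_n + b_n  ->  (-4*a_n + 5*b_n) + (5*a_n - 4*b_n) = a_n + b_n   [conserved]
(D) 5*a_n + b_n  ->  5*(-4*a_n + 5*b_n) + (5*a_n - 4*b_n) = -15*a_n + 21*b_n   [not conserved]

Only (C) a_n + b_n returns to itself after one step, so it is the conserved quantity.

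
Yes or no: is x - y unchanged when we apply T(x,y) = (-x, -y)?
No

Substitute T(x,y) = (-x, -y) into the expression and compare with the original.

Original: x - y
After applying T: (-x) - (-y) = -x + y

This differs from the original x - y (difference: -2x + 2y), so the expression is NOT invariant.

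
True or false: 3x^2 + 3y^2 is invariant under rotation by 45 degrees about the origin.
True

Applying rotation by 45 degrees: x' = x*cos(45 degrees) - y*sin(45 degrees) = sqrt(2)x/2 - sqrt(2)y/2, y' = x*sin(45 degrees) + y*cos(45 degrees) = sqrt(2)x/2 + sqrt(2)y/2

Substituting into 3x^2 + 3y^2:
3(sqrt(2)x/2 - sqrt(2)y/2)^2 + 3(sqrt(2)x/2 + sqrt(2)y/2)^2
= 3x^2 + 3y^2

This equals the original expression 3x^2 + 3y^2, so it IS invariant.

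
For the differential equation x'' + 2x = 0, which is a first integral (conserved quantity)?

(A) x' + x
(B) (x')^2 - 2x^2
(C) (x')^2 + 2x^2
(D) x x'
C

A first integral I satisfies dI/dt = 0 along every solution. Differentiate each option and use the equation of motion:
(A) d/dt[x' + x] = x'' + x' = -2x + x', not identically 0
(B) d/dt[(x')^2 - 2x^2] = 2x'x'' - 4x x' = -8x x', not identically 0
(C) d/dt[(x')^2 + 2x^2] = 2x'x'' + 4x x' = 2x'(-2x) + 4x x' = 0
(D) d/dt[x x'] = (x')^2 + x x'' = (x')^2 - 2x^2, not identically 0

Only (C) has zero time-derivative. So the energy-like quantity (x')^2 + 2x^2 is the first integral.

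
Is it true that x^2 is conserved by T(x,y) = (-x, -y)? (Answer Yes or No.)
Yes

Substitute T(x,y) = (-x, -y) into the expression and compare with the original.

Original: x^2
After applying T: (-x)^2 = x^2

This is identical to the original x^2, so the expression is invariant.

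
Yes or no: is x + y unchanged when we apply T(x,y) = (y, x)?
Yes

Substitute T(x,y) = (y, x) into the expression and compare with the original.

Original: x + y
After applying T: (y) + (x) = x + y

This is identical to the original x + y, so the expression is invariant.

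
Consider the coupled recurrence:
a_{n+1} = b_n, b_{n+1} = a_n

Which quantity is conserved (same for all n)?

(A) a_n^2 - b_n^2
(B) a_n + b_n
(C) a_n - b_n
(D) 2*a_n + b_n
B

Replace a_n by a_{n+1} = b_n and b_n by b_{n+1} = a_n in each option and simplify:
(A) a_n^2 - b_n^2  ->  (b_n)^2 - (a_n)^2 = -a_n^2 + b_n^2   [not conserved]
(B) a_n + b_n  ->  (b_n) + (a_n) = a_n + b_n   [conserved]
(C) a_n - b_n  ->  (b_n) - (a_n) = -a_n + b_n   [not conserved]
(D) 2*a_n + b_n  ->  2*(b_n) + (a_n) = a_n + 2*b_n   [not conserved]

Only (B) a_n + b_n returns to itself after one step, so it is the conserved quantity.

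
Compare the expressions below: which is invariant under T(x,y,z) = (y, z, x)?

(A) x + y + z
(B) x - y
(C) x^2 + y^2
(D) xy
A

Apply T(x,y,z) = (y, z, x) to each option, i.e. replace (x, y, z) by the transformed coordinates.
Substitute the transformed coordinates into each option and compare with the original:
(A) x + y + z  ->  (y) + (z) + (x) = x + y + z   [equals x + y + z: invariant]
(B) x - y  ->  (y) - (z) = y - z   [differs from x - y: not invariant]
(C) x^2 + y^2  ->  (y)^2 + (z)^2 = y^2 + z^2   [differs from x^2 + y^2: not invariant]
(D) xy  ->  (y)(z) = yz   [differs from xy: not invariant]

Only option (A), x + y + z, is unchanged by the transformation.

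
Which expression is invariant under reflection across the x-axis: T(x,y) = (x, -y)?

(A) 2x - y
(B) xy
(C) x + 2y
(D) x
D

The map is reflection across the x-axis: T(x,y) = (x, -y).
Substitute the transformed coordinates into each option and compare with the original:
(A) 2x - y  ->  2(x) - (-y) = 2x + y   [differs from 2x - y: not invariant]
(B) xy  ->  (x)(-y) = -xy   [differs from xy: not invariant]
(C) x + 2y  ->  (x) + 2(-y) = x - 2y   [differs from x + 2y: not invariant]
(D) x  ->  (x) = x   [equals x: invariant]

Only option (D), x, is unchanged by the transformation.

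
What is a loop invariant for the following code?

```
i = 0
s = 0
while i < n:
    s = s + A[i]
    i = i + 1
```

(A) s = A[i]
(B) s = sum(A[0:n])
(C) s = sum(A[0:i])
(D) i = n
C

A loop invariant must hold before the first iteration and be re-established by every execution of the body.

(C) s = sum(A[0:i]): Initially i = 0 and s = 0 = sum of the empty slice A[0:0]. If s = sum(A[0:i]) holds at the top of an iteration, the body sets s to sum(A[0:i]) + A[i] = sum(A[0:i+1]) and then i to i+1, so s = sum(A[0:i]) holds again. At exit i = n, giving s = sum(A[0:n]).

The other options fail:
(A) s = A[i]: after the first iteration s = A[0] but i = 1, so s = A[i] compares s with the wrong element (and fails in general).
(B) s = sum(A[0:n]): false before the loop (s = 0, not the full sum) -- it only becomes true at exit.
(D) i = n: false initially (i = 0); it is the exit condition, not an invariant.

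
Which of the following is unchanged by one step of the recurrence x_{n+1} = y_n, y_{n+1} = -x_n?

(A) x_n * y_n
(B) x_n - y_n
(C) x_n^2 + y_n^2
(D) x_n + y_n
C

For the recurrence x_{n+1} = y_n, y_{n+1} = -x_n:

x_{n+1}^2 + y_{n+1}^2 = y_n^2 + (-x_n)^2 = x_n^2 + y_n^2
The sum of squares is conserved (like energy in a harmonic oscillator).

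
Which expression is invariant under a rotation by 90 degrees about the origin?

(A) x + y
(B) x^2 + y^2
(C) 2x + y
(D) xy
B

A rotation by 90 degrees sends (x, y) to (-y, x).
Substitute the transformed coordinates into each option and compare with the original:
(A) x + y  ->  (-y) + (x) = x - y   [differs from x + y: not invariant]
(B) x^2 + y^2  ->  (-y)^2 + (x)^2 = x^2 + y^2   [equals x^2 + y^2: invariant]
(C) 2x + y  ->  2(-y) + (x) = x - 2y   [differs from 2x + y: not invariant]
(D) xy  ->  (-y)(x) = -xy   [differs from xy: not invariant]

Only option (B), x^2 + y^2, is unchanged by the transformation.
Geometrically, x^2 + y^2 is the squared distance from the origin, which every rotation about the origin preserves.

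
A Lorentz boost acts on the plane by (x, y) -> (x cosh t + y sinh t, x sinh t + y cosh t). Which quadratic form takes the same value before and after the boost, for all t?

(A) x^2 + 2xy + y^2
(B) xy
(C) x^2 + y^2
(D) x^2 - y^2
D

Write x' = x cosh t + y sinh t, y' = x sinh t + y cosh t and substitute into each option:
(A) x^2 + 2xy + y^2: (x' + y')^2 with x' + y' = (x + y)(cosh t + sinh t) = (x + y)e^t, so it becomes (x + y)^2 e^(2t)   [not invariant for t != 0]
(B) xy: (x cosh t + y sinh t)(x sinh t + y cosh t) = xy(cosh^2 t + sinh^2 t) + (x^2 + y^2) sinh t cosh t = xy cosh 2t + (x^2 + y^2)(sinh 2t)/2   [not invariant for t != 0]
(C) x^2 + y^2: (x cosh t + y sinh t)^2 + (x sinh t + y cosh t)^2 = (x^2 + y^2)(cosh^2 t + sinh^2 t) + 4xy sinh t cosh t = (x^2 + y^2) cosh 2t + 2xy sinh 2t   [not invariant for t != 0]
(D) x^2 - y^2: (x cosh t + y sinh t)^2 - (x sinh t + y cosh t)^2 = x^2(cosh^2 t - sinh^2 t) + 2xy(cosh t sinh t - sinh t cosh t) + y^2(sinh^2 t - cosh^2 t) = x^2 - y^2   [invariant, using cosh^2 t - sinh^2 t = 1]

Only (D) x^2 - y^2 is unchanged; it is the Minkowski form preserved by Lorentz boosts, just as x^2 + y^2 is preserved by ordinary rotations.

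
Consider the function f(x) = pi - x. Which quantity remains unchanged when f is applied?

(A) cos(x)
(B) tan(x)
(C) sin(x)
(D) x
C

For f(x) = pi - x:
sin(pi - x) = sin(x), so sine is invariant under this transformation.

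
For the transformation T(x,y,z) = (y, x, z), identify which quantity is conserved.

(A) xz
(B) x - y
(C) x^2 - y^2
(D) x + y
D

Apply T(x,y,z) = (y, x, z) to each option, i.e. replace (x, y, z) by the transformed coordinates.
Substitute the transformed coordinates into each option and compare with the original:
(A) xz  ->  (y)(z) = yz   [differs from xz: not invariant]
(B) x - y  ->  (y) - (x) = -x + y   [differs from x - y: not invariant]
(C) x^2 - y^2  ->  (y)^2 - (x)^2 = -x^2 + y^2   [differs from x^2 - y^2: not invariant]
(D) x + y  ->  (y) + (x) = x + y   [equals x + y: invariant]

Only option (D), x + y, is unchanged by the transformation.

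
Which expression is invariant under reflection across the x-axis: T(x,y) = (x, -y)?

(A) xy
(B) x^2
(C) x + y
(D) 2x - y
B

The map is reflection across the x-axis: T(x,y) = (x, -y).
Substitute the transformed coordinates into each option and compare with the original:
(A) xy  ->  (x)(-y) = -xy   [differs from xy: not invariant]
(B) x^2  ->  (x)^2 = x^2   [equals x^2: invariant]
(C) x + y  ->  (x) + (-y) = x - y   [differs from x + y: not invariant]
(D) 2x - y  ->  2(x) - (-y) = 2x + y   [differs from 2x - y: not invariant]

Only option (B), x^2, is unchanged by the transformation.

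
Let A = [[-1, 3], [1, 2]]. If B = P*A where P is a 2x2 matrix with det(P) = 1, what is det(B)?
-5

By the multiplicative property of determinants, det(B) = det(P*A) = det(P) * det(A) = det(A),
so the determinant is invariant under multiplication by any determinant-1 matrix; we just need det(A).

det(A) = (-1)(2) - (3)(1) = -2 - 3 = -5

Therefore det(B) = 1 * (-5) = -5.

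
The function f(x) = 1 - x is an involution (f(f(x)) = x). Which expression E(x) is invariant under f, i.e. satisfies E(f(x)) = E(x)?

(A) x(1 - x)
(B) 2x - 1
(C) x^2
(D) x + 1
A

Replace x by f(x) = 1 - x in each option and simplify. As a quick numerical cross-check, also compare E(4) with E(f(4)) = E(-3).

(A) x(1 - x)  ->  (1 - x)(1 - (1 - x)), which simplifies back to x(1 - x); check: E(4) = -12, E(-3) = -12.   [invariant]
(B) 2x - 1  ->  2(1 - x) - 1 = 1 - 2x; check: E(4) = 7 but E(-3) = -7.   [not invariant]
(C) x^2  ->  (1 - x)^2 = (x - 1)^2; check: E(4) = 16 but E(-3) = 9.   [not invariant]
(D) x + 1  ->  (1 - x) + 1 = 2 - x; check: E(4) = 5 but E(-3) = -2.   [not invariant]

Only (A) is unchanged. E is symmetric under swapping x with f(x) = 1 - x, which is exactly what an involution does.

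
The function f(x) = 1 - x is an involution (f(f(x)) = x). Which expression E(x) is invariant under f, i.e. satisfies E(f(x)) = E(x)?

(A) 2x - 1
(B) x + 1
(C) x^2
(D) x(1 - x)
D

Replace x by f(x) = 1 - x in each option and simplify. As a quick numerical cross-check, also compare E(3) with E(f(3)) = E(-2).

(A) 2x - 1  ->  2(1 - x) - 1 = 1 - 2x; check: E(3) = 5 but E(-2) = -5.   [not invariant]
(B) x + 1  ->  (1 - x) + 1 = 2 - x; check: E(3) = 4 but E(-2) = -1.   [not invariant]
(C) x^2  ->  (1 - x)^2 = (x - 1)^2; check: E(3) = 9 but E(-2) = 4.   [not invariant]
(D) x(1 - x)  ->  (1 - x)(1 - (1 - x)), which simplifies back to x(1 - x); check: E(3) = -6, E(-2) = -6.   [invariant]

Only (D) is unchanged. E is symmetric under swapping x with f(x) = 1 - x, which is exactly what an involution does.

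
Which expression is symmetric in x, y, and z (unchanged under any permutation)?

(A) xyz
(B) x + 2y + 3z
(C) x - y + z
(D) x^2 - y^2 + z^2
A

A symmetric expression is unchanged when the variables are permuted; here the transformation to test is the swap (x, y) -> (y, x).
A symmetric expression must survive every permutation; the single swap x <-> y already eliminates the distractors, and the keyed expression is also unchanged by x <-> z and y <-> z (each variable enters it in exactly the same way).
Substitute the transformed coordinates into each option and compare with the original:
(A) xyz  ->  (y)(x)z = xyz   [equals xyz: invariant]
(B) x + 2y + 3z  ->  (y) + 2(x) + 3z = 2x + y + 3z   [differs from x + 2y + 3z: not invariant]
(C) x - y + z  ->  (y) - (x) + z = -x + y + z   [differs from x - y + z: not invariant]
(D) x^2 - y^2 + z^2  ->  (y)^2 - (x)^2 + z^2 = -x^2 + y^2 + z^2   [differs from x^2 - y^2 + z^2: not invariant]

Only option (A), xyz, is unchanged by the transformation.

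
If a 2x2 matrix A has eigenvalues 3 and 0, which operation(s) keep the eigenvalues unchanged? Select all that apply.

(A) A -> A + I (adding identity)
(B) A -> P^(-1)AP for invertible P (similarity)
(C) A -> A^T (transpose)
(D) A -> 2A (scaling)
B and C

Eigenvalues are preserved by:
1. Similarity transformations: A -> P^(-1)AP (same characteristic polynomial)
2. Transpose: A^T has the same eigenvalues as A

Eigenvalues are NOT preserved by:
- Adding identity: eigenvalues become 3+1, 0+1
- Scaling: eigenvalues become 6, 0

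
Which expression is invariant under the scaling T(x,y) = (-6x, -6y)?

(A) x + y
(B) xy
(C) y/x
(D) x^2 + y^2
C

Under the uniform scaling T(x,y) = (-6x, -6y):
Substitute the transformed coordinates into each option and compare with the original:
(A) x + y  ->  (-6x) + (-6y) = -6x - 6y   [differs from x + y: not invariant]
(B) xy  ->  (-6x)(-6y) = 36xy   [differs from xy: not invariant]
(C) y/x  ->  (-6y)/(-6x) = y/x   [equals y/x: invariant]
(D) x^2 + y^2  ->  (-6x)^2 + (-6y)^2 = 36x^2 + 36y^2   [differs from x^2 + y^2: not invariant]

Only option (C), y/x, is unchanged by the transformation.
The common factor -6 cancels in a ratio of coordinates, while sums, products and sums of squares pick up factors of -6 or 36.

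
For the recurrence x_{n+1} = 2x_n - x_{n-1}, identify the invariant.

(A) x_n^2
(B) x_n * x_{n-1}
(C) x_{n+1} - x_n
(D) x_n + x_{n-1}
C

For the recurrence x_{n+1} = 2x_n - x_{n-1}:

If x_{n+1} = 2x_n - x_{n-1}, then:
x_{n+1} - x_n = x_n - x_{n-1}
The first difference is constant throughout the sequence.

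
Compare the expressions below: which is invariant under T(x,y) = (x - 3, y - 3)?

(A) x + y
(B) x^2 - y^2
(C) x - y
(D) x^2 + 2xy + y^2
C

An expression E(x,y) is invariant under T if E(T(x,y)) = E(x,y). Here T(x,y) = (x - 3, y - 3).
Substitute the transformed coordinates into each option and compare with the original:
(A) x + y  ->  (x - 3) + (y - 3) = x + y - 6   [differs from x + y: not invariant]
(B) x^2 - y^2  ->  (x - 3)^2 - (y - 3)^2 = x^2 - 6x - y^2 + 6y   [differs from x^2 - y^2: not invariant]
(C) x - y  ->  (x - 3) - (y - 3) = x - y   [equals x - y: invariant]
(D) x^2 + 2xy + y^2  ->  (x - 3)^2 + 2(x - 3)(y - 3) + (y - 3)^2 = x^2 + 2xy - 12x + y^2 - 12y + 36   [differs from x^2 + 2xy + y^2: not invariant]

Only option (C), x - y, is unchanged by the transformation.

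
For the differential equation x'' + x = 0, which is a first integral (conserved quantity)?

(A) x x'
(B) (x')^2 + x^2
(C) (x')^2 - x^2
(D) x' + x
B

A first integral I satisfies dI/dt = 0 along every solution. Differentiate each option and use the equation of motion:
(A) d/dt[x x'] = (x')^2 + x x'' = (x')^2 - x^2, not identically 0
(B) d/dt[(x')^2 + x^2] = 2x'x'' + 2x x' = 2x'(-x) + 2x x' = 0
(C) d/dt[(x')^2 - x^2] = 2x'x'' - 2x x' = -4x x', not identically 0
(D) d/dt[x' + x] = x'' + x' = -x + x', not identically 0

Only (B) has zero time-derivative. So the energy-like quantity (x')^2 + x^2 is the first integral.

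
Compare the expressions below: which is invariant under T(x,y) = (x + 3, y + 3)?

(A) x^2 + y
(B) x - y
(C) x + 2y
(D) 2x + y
B

An expression E(x,y) is invariant under T if E(T(x,y)) = E(x,y). Here T(x,y) = (x + 3, y + 3).
Substitute the transformed coordinates into each option and compare with the original:
(A) x^2 + y  ->  (x + 3)^2 + (y + 3) = x^2 + 6x + y + 12   [differs from x^2 + y: not invariant]
(B) x - y  ->  (x + 3) - (y + 3) = x - y   [equals x - y: invariant]
(C) x + 2y  ->  (x + 3) + 2(y + 3) = x + 2y + 9   [differs from x + 2y: not invariant]
(D) 2x + y  ->  2(x + 3) + (y + 3) = 2x + y + 9   [differs from 2x + y: not invariant]

Only option (B), x - y, is unchanged by the transformation.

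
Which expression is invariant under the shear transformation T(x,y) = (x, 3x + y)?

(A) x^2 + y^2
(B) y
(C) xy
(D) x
D

Under the shear T(x,y) = (x, 3x + y):
Substitute the transformed coordinates into each option and compare with the original:
(A) x^2 + y^2  ->  (x)^2 + (3x + y)^2 = 10x^2 + 6xy + y^2   [differs from x^2 + y^2: not invariant]
(B) y  ->  (3x + y) = 3x + y   [differs from y: not invariant]
(C) xy  ->  (x)(3x + y) = 3x^2 + xy   [differs from xy: not invariant]
(D) x  ->  (x) = x   [equals x: invariant]

Only option (D), x, is unchanged by the transformation.
A vertical shear moves points parallel to the y-axis, so the x-coordinate (and any function of x alone) is unchanged.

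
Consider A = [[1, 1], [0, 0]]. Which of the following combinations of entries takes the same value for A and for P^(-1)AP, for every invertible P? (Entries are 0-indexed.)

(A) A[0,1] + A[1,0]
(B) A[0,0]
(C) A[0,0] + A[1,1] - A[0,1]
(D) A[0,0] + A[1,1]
D

A[0,0] + A[1,1] is the trace of A. By the cyclic property of the trace, tr(P^(-1)AP) = tr(APP^(-1)) = tr(A), so it is the same for every matrix similar to A.

The other combinations are not similarity invariants. For example, take P = [[2, 1], [1, 1]] (det P = 1), so P^(-1) = [[1, -1], [-1, 2]] and
B = P^(-1)AP = [[3, 2], [-3, -2]].
Evaluating each option on A and on B:
(A) A[0,1] + A[1,0]: 1 for A, -1 for B -> changes
(B) A[0,0]: 1 for A, 3 for B -> changes
(C) A[0,0] + A[1,1] - A[0,1]: 0 for A, -1 for B -> changes
(D) A[0,0] + A[1,1]: 1 for A, 1 for B -> unchanged

Only (D) A[0,0] + A[1,1] = 1 survives (and it does so for every P, not just this one), so it is the invariant.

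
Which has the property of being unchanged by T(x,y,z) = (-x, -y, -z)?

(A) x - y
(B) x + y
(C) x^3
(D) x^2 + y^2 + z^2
D

Apply T(x,y,z) = (-x, -y, -z) to each option, i.e. replace (x, y, z) by the transformed coordinates.
Substitute the transformed coordinates into each option and compare with the original:
(A) x - y  ->  (-x) - (-y) = -x + y   [differs from x - y: not invariant]
(B) x + y  ->  (-x) + (-y) = -x - y   [differs from x + y: not invariant]
(C) x^3  ->  (-x)^3 = -x^3   [differs from x^3: not invariant]
(D) x^2 + y^2 + z^2  ->  (-x)^2 + (-y)^2 + (-z)^2 = x^2 + y^2 + z^2   [equals x^2 + y^2 + z^2: invariant]

Only option (D), x^2 + y^2 + z^2, is unchanged by the transformation.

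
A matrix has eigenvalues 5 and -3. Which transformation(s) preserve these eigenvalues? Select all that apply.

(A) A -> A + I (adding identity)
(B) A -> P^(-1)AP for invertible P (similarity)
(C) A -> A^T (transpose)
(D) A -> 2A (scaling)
B and C

Eigenvalues are preserved by:
1. Similarity transformations: A -> P^(-1)AP (same characteristic polynomial)
2. Transpose: A^T has the same eigenvalues as A

Eigenvalues are NOT preserved by:
- Adding identity: eigenvalues become 5+1, -3+1
- Scaling: eigenvalues become 10, -6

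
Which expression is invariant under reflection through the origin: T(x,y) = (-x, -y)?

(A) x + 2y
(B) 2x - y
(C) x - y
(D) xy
D

The map is reflection through the origin: T(x,y) = (-x, -y).
Substitute the transformed coordinates into each option and compare with the original:
(A) x + 2y  ->  (-x) + 2(-y) = -x - 2y   [differs from x + 2y: not invariant]
(B) 2x - y  ->  2(-x) - (-y) = -2x + y   [differs from 2x - y: not invariant]
(C) x - y  ->  (-x) - (-y) = -x + y   [differs from x - y: not invariant]
(D) xy  ->  (-x)(-y) = xy   [equals xy: invariant]

Only option (D), xy, is unchanged by the transformation.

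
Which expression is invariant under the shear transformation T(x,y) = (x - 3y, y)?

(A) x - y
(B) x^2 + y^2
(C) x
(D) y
D

Under the shear T(x,y) = (x - 3y, y):
Substitute the transformed coordinates into each option and compare with the original:
(A) x - y  ->  (x - 3y) - (y) = x - 4y   [differs from x - y: not invariant]
(B) x^2 + y^2  ->  (x - 3y)^2 + (y)^2 = x^2 - 6xy + 10y^2   [differs from x^2 + y^2: not invariant]
(C) x  ->  (x - 3y) = x - 3y   [differs from x: not invariant]
(D) y  ->  (y) = y   [equals y: invariant]

Only option (D), y, is unchanged by the transformation.
A horizontal shear moves points parallel to the x-axis, so the y-coordinate (and any function of y alone) is unchanged.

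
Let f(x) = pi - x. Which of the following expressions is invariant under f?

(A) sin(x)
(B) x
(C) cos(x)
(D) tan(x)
A

For f(x) = pi - x:
sin(pi - x) = sin(x), so sine is invariant under this transformation.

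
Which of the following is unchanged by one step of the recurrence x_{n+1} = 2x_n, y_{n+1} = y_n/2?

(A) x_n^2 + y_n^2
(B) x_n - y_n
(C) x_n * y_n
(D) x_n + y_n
C

For the recurrence x_{n+1} = 2x_n, y_{n+1} = y_n/2:

x_{n+1} * y_{n+1} = (2x_n) * (y_n/2) = x_n * y_n
The product is conserved.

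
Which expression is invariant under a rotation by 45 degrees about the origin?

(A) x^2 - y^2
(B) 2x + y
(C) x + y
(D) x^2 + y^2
D

A rotation by 45 degrees sends (x, y) to (sqrt(2)x/2 - sqrt(2)y/2, sqrt(2)x/2 + sqrt(2)y/2).
Substitute the transformed coordinates into each option and compare with the original:
(A) x^2 - y^2  ->  (sqrt(2)x/2 - sqrt(2)y/2)^2 - (sqrt(2)x/2 + sqrt(2)y/2)^2 = -2xy   [differs from x^2 - y^2: not invariant]
(B) 2x + y  ->  2(sqrt(2)x/2 - sqrt(2)y/2) + (sqrt(2)x/2 + sqrt(2)y/2) = 3sqrt(2)x/2 - sqrt(2)y/2   [differs from 2x + y: not invariant]
(C) x + y  ->  (sqrt(2)x/2 - sqrt(2)y/2) + (sqrt(2)x/2 + sqrt(2)y/2) = sqrt(2)x   [differs from x + y: not invariant]
(D) x^2 + y^2  ->  (sqrt(2)x/2 - sqrt(2)y/2)^2 + (sqrt(2)x/2 + sqrt(2)y/2)^2 = x^2 + y^2   [equals x^2 + y^2: invariant]

Only option (D), x^2 + y^2, is unchanged by the transformation.
Geometrically, x^2 + y^2 is the squared distance from the origin, which every rotation about the origin preserves.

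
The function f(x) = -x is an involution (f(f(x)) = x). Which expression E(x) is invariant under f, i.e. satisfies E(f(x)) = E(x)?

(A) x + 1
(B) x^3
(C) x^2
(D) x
C

Replace x by f(x) = -x in each option and simplify. As a quick numerical cross-check, also compare E(3) with E(f(3)) = E(-3).

(A) x + 1  ->  (-x) + 1 = 1 - x; check: E(3) = 4 but E(-3) = -2.   [not invariant]
(B) x^3  ->  (-x)^3 = -x^3; check: E(3) = 27 but E(-3) = -27.   [not invariant]
(C) x^2  ->  (-x)^2, which simplifies back to x^2; check: E(3) = 9, E(-3) = 9.   [invariant]
(D) x  ->  (-x) = -x; check: E(3) = 3 but E(-3) = -3.   [not invariant]

Only (C) is unchanged. E is symmetric under swapping x with f(x) = -x, which is exactly what an involution does.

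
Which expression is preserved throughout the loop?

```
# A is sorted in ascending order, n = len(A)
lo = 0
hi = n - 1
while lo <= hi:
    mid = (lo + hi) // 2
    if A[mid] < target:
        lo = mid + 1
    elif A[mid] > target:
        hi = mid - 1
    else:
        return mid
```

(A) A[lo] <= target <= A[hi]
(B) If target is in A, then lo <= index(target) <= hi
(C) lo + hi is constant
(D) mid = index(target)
B

A loop invariant must hold before the first iteration and be re-established by every execution of the body.

(B) If target is in A, then lo <= index(target) <= hi: Before the loop [lo, hi] = [0, n-1] covers every index. When A[mid] < target, sortedness puts target strictly to the right of mid, so setting lo = mid + 1 keeps index(target) in [lo, hi]; symmetrically for hi = mid - 1. Hence 'if target is in A then lo <= index(target) <= hi' holds after every iteration, and when lo > hi it proves target is absent.

The other options fail:
(A) A[lo] <= target <= A[hi]: fails when target is not in A (e.g. target < A[0] already violates it before the loop), so it is not maintained in general.
(C) lo + hi is constant: each iteration moves exactly one of lo, hi, so lo + hi changes (e.g. 0 + (n-1) becomes (mid+1) + (n-1)).
(D) mid = index(target): mid is just the current probe; it equals index(target) only on the iteration that returns.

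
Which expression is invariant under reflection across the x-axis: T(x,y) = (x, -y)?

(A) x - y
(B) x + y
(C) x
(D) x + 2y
C

The map is reflection across the x-axis: T(x,y) = (x, -y).
Substitute the transformed coordinates into each option and compare with the original:
(A) x - y  ->  (x) - (-y) = x + y   [differs from x - y: not invariant]
(B) x + y  ->  (x) + (-y) = x - y   [differs from x + y: not invariant]
(C) x  ->  (x) = x   [equals x: invariant]
(D) x + 2y  ->  (x) + 2(-y) = x - 2y   [differs from x + 2y: not invariant]

Only option (C), x, is unchanged by the transformation.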